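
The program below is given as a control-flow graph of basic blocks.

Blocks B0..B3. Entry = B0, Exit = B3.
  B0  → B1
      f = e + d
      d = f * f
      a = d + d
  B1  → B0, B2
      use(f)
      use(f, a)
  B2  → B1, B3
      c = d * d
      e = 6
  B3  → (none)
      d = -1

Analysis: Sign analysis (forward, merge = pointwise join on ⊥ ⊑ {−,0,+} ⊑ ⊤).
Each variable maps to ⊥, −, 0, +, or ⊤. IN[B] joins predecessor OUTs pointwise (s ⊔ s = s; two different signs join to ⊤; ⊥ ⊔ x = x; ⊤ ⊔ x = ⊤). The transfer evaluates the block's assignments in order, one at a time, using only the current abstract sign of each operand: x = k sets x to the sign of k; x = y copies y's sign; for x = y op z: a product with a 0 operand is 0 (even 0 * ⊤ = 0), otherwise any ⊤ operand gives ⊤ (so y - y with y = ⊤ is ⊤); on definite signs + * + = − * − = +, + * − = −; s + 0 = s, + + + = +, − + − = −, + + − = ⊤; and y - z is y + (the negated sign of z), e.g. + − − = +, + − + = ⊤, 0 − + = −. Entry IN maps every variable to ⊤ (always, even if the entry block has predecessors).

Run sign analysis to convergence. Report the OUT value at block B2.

Fixpoint table:
  B0: | IN=(all ⊤) | OUT=(all ⊤)
  B1: | IN=(all ⊤) | OUT=(all ⊤)
  B2: | IN=(all ⊤) | OUT={e:+; rest ⊤}
  B3: | IN={e:+; rest ⊤} | OUT={d:-, e:+; rest ⊤}

Merge at B2: IN[B2] = OUT[B1] = {a: ⊤, b: ⊤, c: ⊤, d: ⊤, e: ⊤, f: ⊤}
Applying B2's transfer function to that IN value gives OUT[B2] (row B2 above).

Answer: {a: ⊤, b: ⊤, c: ⊤, d: ⊤, e: +, f: ⊤}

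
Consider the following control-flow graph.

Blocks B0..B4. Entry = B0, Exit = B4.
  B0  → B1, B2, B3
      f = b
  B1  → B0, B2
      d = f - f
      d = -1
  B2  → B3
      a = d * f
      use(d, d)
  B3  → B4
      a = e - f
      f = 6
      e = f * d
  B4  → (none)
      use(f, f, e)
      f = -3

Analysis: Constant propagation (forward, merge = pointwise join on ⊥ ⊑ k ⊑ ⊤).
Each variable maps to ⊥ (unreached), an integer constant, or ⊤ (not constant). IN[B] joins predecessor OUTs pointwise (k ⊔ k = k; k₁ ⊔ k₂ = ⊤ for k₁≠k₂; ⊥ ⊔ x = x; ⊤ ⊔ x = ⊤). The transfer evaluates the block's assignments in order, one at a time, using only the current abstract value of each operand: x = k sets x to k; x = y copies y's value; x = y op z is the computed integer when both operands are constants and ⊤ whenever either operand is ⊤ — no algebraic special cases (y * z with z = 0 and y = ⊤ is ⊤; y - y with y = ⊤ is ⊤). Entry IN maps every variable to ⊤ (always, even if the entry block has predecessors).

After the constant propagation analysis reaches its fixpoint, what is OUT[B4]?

Converged values:
  B0: | IN=(all ⊤) | OUT=(all ⊤)
  B1: | IN=(all ⊤) | OUT={d:-1; rest ⊤}
  B2: | IN=(all ⊤) | OUT=(all ⊤)
  B3: | IN=(all ⊤) | OUT={f:6; rest ⊤}
  B4: | IN={f:6; rest ⊤} | OUT={f:-3; rest ⊤}

Merge at B4: IN[B4] = OUT[B3] = {a: ⊤, b: ⊤, c: ⊤, d: ⊤, e: ⊤, f: 6}
Applying B4's transfer function to that IN value gives OUT[B4] (row B4 above).

Answer: {a: ⊤, b: ⊤, c: ⊤, d: ⊤, e: ⊤, f: -3}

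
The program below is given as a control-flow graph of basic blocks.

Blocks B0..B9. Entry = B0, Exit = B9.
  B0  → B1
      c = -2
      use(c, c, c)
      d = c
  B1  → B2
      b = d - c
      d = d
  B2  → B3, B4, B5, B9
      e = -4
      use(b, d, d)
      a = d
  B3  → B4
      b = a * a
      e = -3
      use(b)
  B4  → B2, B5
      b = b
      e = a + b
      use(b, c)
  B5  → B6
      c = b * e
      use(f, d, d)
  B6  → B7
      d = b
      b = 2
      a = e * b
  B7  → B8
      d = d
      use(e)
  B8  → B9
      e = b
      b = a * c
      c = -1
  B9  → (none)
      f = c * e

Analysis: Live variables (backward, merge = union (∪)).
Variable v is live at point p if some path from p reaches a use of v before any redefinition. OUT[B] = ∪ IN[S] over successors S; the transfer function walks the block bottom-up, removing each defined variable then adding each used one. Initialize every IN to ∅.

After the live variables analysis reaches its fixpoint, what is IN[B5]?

Answer: {b, d, e, f}

Working:
Converged values:
  B0:   IN={f}   OUT={c, d, f}
  B1:   IN={c, d, f}   OUT={b, c, d, f}
  B2:   IN={b, c, d, f}   OUT={a, b, c, d, e, f}
  B3:   IN={a, c, d, f}   OUT={a, b, c, d, f}
  B4:   IN={a, b, c, d, f}   OUT={b, c, d, e, f}
  B5:   IN={b, d, e, f}   OUT={b, c, e}
  B6:   IN={b, c, e}   OUT={a, b, c, d, e}
  B7:   IN={a, b, c, d, e}   OUT={a, b, c}
  B8:   IN={a, b, c}   OUT={c, e}
  B9:   IN={c, e}   OUT={}

Merge at B5: OUT[B5] = IN[B6] = {b, c, e}
Applying B5's transfer function to that OUT value gives IN[B5] (row B5 above).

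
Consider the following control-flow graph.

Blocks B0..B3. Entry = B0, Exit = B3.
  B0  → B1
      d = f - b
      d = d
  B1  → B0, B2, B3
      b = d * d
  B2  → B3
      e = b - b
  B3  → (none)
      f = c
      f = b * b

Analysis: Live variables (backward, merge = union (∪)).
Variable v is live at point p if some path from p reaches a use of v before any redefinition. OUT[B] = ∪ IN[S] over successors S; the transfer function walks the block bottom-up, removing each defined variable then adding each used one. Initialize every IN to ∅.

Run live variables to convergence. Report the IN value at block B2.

Converged values:
  B0: | IN={b, c, f} | OUT={c, d, f}
  B1: | IN={c, d, f} | OUT={b, c, f}
  B2: | IN={b, c} | OUT={b, c}
  B3: | IN={b, c} | OUT={}

Merge at B2: OUT[B2] = IN[B3] = {b, c}
Applying B2's transfer function to that OUT value gives IN[B2] (row B2 above).

Answer: {b, c}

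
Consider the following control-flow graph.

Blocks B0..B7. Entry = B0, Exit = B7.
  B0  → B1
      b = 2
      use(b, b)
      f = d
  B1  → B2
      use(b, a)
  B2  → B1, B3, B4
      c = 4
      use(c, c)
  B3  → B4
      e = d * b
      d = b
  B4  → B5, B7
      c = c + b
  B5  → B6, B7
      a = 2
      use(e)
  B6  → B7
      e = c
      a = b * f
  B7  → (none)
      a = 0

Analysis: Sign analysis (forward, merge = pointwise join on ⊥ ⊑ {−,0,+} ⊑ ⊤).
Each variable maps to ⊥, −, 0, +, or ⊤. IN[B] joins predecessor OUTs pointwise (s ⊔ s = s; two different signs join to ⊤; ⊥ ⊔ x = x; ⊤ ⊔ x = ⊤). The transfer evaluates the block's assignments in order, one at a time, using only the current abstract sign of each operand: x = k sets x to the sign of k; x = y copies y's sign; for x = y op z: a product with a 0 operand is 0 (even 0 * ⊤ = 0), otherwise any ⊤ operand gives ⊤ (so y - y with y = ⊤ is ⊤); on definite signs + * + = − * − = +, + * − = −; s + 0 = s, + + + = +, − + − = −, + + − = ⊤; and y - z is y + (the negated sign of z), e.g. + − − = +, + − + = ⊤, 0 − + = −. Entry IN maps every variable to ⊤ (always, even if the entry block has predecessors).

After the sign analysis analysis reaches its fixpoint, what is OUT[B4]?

Answer: {a: ⊤, b: +, c: +, d: ⊤, e: ⊤, f: ⊤}

Working:
Converged values:
  B0: | IN=(all ⊤) | OUT={b:+; rest ⊤}
  B1: | IN={b:+; rest ⊤} | OUT={b:+; rest ⊤}
  B2: | IN={b:+; rest ⊤} | OUT={b:+, c:+; rest ⊤}
  B3: | IN={b:+, c:+; rest ⊤} | OUT={b:+, c:+, d:+; rest ⊤}
  B4: | IN={b:+, c:+; rest ⊤} | OUT={b:+, c:+; rest ⊤}
  B5: | IN={b:+, c:+; rest ⊤} | OUT={a:+, b:+, c:+; rest ⊤}
  B6: | IN={a:+, b:+, c:+; rest ⊤} | OUT={b:+, c:+, e:+; rest ⊤}
  B7: | IN={b:+, c:+; rest ⊤} | OUT={a:0, b:+, c:+; rest ⊤}

Merge at B4: IN[B4] = OUT[B2] ⊔ OUT[B3] = {a: ⊤, b: +, c: +, d: ⊤, e: ⊤, f: ⊤}
Applying B4's transfer function to that IN value gives OUT[B4] (row B4 above).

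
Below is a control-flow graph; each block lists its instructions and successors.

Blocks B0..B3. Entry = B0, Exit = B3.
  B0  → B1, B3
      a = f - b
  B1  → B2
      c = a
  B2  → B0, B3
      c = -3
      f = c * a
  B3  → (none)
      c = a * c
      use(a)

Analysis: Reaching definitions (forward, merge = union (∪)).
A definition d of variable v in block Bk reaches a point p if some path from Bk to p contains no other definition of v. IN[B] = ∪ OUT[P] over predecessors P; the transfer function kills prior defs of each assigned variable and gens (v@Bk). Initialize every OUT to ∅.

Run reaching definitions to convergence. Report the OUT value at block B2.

Answer: {a@B0, c@B2, f@B2}

Derivation:
Fixpoint table:
  B0:   IN={a@B0, c@B2, f@B2}   OUT={a@B0, c@B2, f@B2}
  B1:   IN={a@B0, c@B2, f@B2}   OUT={a@B0, c@B1, f@B2}
  B2:   IN={a@B0, c@B1, f@B2}   OUT={a@B0, c@B2, f@B2}
  B3:   IN={a@B0, c@B2, f@B2}   OUT={a@B0, c@B3, f@B2}

Merge at B2: IN[B2] = OUT[B1] = {a@B0, c@B1, f@B2}
Applying B2's transfer function to that IN value gives OUT[B2] (row B2 above).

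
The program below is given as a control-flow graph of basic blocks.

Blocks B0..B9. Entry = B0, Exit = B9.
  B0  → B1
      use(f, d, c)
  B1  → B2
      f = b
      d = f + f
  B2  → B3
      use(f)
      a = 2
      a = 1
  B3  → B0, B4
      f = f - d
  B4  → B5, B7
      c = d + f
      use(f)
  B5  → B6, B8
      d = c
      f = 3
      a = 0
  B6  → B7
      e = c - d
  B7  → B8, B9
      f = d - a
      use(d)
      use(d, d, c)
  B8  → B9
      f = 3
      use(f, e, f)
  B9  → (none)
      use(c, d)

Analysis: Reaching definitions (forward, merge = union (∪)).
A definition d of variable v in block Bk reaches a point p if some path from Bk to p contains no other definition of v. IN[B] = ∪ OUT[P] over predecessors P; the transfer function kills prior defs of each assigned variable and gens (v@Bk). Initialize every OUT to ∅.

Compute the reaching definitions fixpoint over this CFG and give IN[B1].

Answer: {a@B2, d@B1, f@B3}

Trace:
Fixpoint table:
  B0:   IN={a@B2, d@B1, f@B3}   OUT={a@B2, d@B1, f@B3}
  B1:   IN={a@B2, d@B1, f@B3}   OUT={a@B2, d@B1, f@B1}
  B2:   IN={a@B2, d@B1, f@B1}   OUT={a@B2, d@B1, f@B1}
  B3:   IN={a@B2, d@B1, f@B1}   OUT={a@B2, d@B1, f@B3}
  B4:   IN={a@B2, d@B1, f@B3}   OUT={a@B2, c@B4, d@B1, f@B3}
  B5:   IN={a@B2, c@B4, d@B1, f@B3}   OUT={a@B5, c@B4, d@B5, f@B5}
  B6:   IN={a@B5, c@B4, d@B5, f@B5}   OUT={a@B5, c@B4, d@B5, e@B6, f@B5}
  B7:   IN={a@B2, a@B5, c@B4, d@B1, d@B5, e@B6, f@B3, f@B5}   OUT={a@B2, a@B5, c@B4, d@B1, d@B5, e@B6, f@B7}
  B8:   IN={a@B2, a@B5, c@B4, d@B1, d@B5, e@B6, f@B5, f@B7}   OUT={a@B2, a@B5, c@B4, d@B1, d@B5, e@B6, f@B8}
  B9:   IN={a@B2, a@B5, c@B4, d@B1, d@B5, e@B6, f@B7, f@B8}   OUT={a@B2, a@B5, c@B4, d@B1, d@B5, e@B6, f@B7, f@B8}

Merge at B1: IN[B1] = OUT[B0] = {a@B2, d@B1, f@B3}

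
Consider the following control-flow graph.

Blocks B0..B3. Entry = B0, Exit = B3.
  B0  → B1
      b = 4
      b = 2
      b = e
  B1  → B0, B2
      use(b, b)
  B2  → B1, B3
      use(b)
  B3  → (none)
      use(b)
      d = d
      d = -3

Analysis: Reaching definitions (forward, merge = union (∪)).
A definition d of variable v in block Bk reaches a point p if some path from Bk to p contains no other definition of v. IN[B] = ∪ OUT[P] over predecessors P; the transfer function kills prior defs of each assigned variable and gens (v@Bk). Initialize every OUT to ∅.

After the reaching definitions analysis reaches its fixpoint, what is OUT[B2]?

Answer: {b@B0}

Working:
Fixpoint table:
  B0:   IN={b@B0}   OUT={b@B0}
  B1:   IN={b@B0}   OUT={b@B0}
  B2:   IN={b@B0}   OUT={b@B0}
  B3:   IN={b@B0}   OUT={b@B0, d@B3}

Merge at B2: IN[B2] = OUT[B1] = {b@B0}
Applying B2's transfer function to that IN value gives OUT[B2] (row B2 above).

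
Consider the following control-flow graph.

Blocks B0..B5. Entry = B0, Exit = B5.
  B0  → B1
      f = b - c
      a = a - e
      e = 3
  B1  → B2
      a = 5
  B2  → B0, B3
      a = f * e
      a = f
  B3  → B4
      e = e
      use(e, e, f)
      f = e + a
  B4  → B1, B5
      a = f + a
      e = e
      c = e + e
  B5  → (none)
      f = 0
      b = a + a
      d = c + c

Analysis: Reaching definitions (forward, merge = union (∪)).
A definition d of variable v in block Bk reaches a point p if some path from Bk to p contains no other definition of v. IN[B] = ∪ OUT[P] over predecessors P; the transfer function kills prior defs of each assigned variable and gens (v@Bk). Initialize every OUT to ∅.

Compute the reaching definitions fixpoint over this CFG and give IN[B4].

Answer: {a@B2, c@B4, e@B3, f@B3}

Derivation:
Converged values:
  B0:  IN={a@B2, c@B4, e@B0, e@B4, f@B0, f@B3}  OUT={a@B0, c@B4, e@B0, f@B0}
  B1:  IN={a@B0, a@B4, c@B4, e@B0, e@B4, f@B0, f@B3}  OUT={a@B1, c@B4, e@B0, e@B4, f@B0, f@B3}
  B2:  IN={a@B1, c@B4, e@B0, e@B4, f@B0, f@B3}  OUT={a@B2, c@B4, e@B0, e@B4, f@B0, f@B3}
  B3:  IN={a@B2, c@B4, e@B0, e@B4, f@B0, f@B3}  OUT={a@B2, c@B4, e@B3, f@B3}
  B4:  IN={a@B2, c@B4, e@B3, f@B3}  OUT={a@B4, c@B4, e@B4, f@B3}
  B5:  IN={a@B4, c@B4, e@B4, f@B3}  OUT={a@B4, b@B5, c@B4, d@B5, e@B4, f@B5}

Merge at B4: IN[B4] = OUT[B3] = {a@B2, c@B4, e@B3, f@B3}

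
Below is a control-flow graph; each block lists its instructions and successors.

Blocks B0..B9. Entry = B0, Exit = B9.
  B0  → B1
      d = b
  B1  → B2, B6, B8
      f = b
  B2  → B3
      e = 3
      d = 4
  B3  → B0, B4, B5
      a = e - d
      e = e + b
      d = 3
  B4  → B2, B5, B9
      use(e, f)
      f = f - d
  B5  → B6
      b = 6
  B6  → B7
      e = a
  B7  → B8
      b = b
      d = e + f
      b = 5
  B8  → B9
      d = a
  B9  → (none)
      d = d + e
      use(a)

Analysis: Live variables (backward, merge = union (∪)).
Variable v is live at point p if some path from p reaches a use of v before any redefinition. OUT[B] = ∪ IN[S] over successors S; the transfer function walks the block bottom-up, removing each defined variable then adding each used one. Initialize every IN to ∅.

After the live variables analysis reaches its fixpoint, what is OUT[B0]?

Converged values:
  B0: | IN={a, b, e} | OUT={a, b, e}
  B1: | IN={a, b, e} | OUT={a, b, e, f}
  B2: | IN={b, f} | OUT={b, d, e, f}
  B3: | IN={b, d, e, f} | OUT={a, b, d, e, f}
  B4: | IN={a, b, d, e, f} | OUT={a, b, d, e, f}
  B5: | IN={a, f} | OUT={a, b, f}
  B6: | IN={a, b, f} | OUT={a, b, e, f}
  B7: | IN={a, b, e, f} | OUT={a, e}
  B8: | IN={a, e} | OUT={a, d, e}
  B9: | IN={a, d, e} | OUT={}

Merge at B0: OUT[B0] = IN[B1] = {a, b, e}

Answer: {a, b, e}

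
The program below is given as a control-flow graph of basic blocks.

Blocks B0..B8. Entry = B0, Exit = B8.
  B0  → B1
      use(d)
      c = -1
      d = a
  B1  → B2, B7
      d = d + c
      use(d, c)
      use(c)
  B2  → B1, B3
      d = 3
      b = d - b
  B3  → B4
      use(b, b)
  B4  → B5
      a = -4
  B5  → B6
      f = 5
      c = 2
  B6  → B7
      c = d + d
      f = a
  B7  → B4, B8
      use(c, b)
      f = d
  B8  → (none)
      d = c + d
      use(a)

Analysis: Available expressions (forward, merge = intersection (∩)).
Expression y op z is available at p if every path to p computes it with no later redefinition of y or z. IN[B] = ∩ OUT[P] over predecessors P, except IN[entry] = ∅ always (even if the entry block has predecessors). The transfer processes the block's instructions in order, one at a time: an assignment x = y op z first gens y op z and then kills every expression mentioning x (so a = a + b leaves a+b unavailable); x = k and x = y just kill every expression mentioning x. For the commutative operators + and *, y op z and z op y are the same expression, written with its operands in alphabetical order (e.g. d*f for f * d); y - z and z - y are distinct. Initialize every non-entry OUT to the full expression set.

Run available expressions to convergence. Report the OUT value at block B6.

Answer: {d+d}

Derivation:
Converged values:
  B0: | IN={} | OUT={}
  B1: | IN={} | OUT={}
  B2: | IN={} | OUT={}
  B3: | IN={} | OUT={}
  B4: | IN={} | OUT={}
  B5: | IN={} | OUT={}
  B6: | IN={} | OUT={d+d}
  B7: | IN={} | OUT={}
  B8: | IN={} | OUT={}

Merge at B6: IN[B6] = OUT[B5] = {}
Applying B6's transfer function to that IN value gives OUT[B6] (row B6 above).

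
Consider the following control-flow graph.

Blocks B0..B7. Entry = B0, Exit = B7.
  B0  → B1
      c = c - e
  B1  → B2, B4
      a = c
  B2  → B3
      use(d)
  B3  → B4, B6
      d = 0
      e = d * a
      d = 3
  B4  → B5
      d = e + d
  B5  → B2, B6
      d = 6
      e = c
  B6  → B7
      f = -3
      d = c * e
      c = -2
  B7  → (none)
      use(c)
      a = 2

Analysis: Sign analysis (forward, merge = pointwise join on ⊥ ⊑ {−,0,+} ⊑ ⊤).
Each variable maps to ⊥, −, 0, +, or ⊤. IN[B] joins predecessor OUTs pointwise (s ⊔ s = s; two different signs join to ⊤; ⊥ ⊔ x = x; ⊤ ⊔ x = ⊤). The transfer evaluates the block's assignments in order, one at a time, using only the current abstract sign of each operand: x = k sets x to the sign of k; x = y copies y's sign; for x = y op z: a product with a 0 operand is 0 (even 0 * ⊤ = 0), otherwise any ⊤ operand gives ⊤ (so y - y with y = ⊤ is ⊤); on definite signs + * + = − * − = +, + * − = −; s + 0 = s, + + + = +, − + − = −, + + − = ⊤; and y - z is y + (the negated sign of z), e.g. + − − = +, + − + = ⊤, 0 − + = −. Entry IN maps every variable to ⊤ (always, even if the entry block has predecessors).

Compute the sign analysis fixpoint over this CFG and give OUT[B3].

Answer: {a: ⊤, b: ⊤, c: ⊤, d: +, e: 0, f: ⊤}

Trace:
Fixpoint table:
  B0:  IN=(all ⊤)  OUT=(all ⊤)
  B1:  IN=(all ⊤)  OUT=(all ⊤)
  B2:  IN=(all ⊤)  OUT=(all ⊤)
  B3:  IN=(all ⊤)  OUT={d:+, e:0; rest ⊤}
  B4:  IN=(all ⊤)  OUT=(all ⊤)
  B5:  IN=(all ⊤)  OUT={d:+; rest ⊤}
  B6:  IN={d:+; rest ⊤}  OUT={c:-, f:-; rest ⊤}
  B7:  IN={c:-, f:-; rest ⊤}  OUT={a:+, c:-, f:-; rest ⊤}

Merge at B3: IN[B3] = OUT[B2] = {a: ⊤, b: ⊤, c: ⊤, d: ⊤, e: ⊤, f: ⊤}
Applying B3's transfer function to that IN value gives OUT[B3] (row B3 above).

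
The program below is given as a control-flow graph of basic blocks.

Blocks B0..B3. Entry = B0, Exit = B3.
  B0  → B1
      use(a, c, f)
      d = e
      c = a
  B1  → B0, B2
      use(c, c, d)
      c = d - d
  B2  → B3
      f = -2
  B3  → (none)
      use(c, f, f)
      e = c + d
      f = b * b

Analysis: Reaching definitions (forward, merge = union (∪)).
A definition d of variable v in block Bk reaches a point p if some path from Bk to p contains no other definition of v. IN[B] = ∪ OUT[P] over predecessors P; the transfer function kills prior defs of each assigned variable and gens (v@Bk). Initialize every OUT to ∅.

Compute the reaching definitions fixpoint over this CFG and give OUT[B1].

Answer: {c@B1, d@B0}

Trace:
Converged values:
  B0:   IN={c@B1, d@B0}   OUT={c@B0, d@B0}
  B1:   IN={c@B0, d@B0}   OUT={c@B1, d@B0}
  B2:   IN={c@B1, d@B0}   OUT={c@B1, d@B0, f@B2}
  B3:   IN={c@B1, d@B0, f@B2}   OUT={c@B1, d@B0, e@B3, f@B3}

Merge at B1: IN[B1] = OUT[B0] = {c@B0, d@B0}
Applying B1's transfer function to that IN value gives OUT[B1] (row B1 above).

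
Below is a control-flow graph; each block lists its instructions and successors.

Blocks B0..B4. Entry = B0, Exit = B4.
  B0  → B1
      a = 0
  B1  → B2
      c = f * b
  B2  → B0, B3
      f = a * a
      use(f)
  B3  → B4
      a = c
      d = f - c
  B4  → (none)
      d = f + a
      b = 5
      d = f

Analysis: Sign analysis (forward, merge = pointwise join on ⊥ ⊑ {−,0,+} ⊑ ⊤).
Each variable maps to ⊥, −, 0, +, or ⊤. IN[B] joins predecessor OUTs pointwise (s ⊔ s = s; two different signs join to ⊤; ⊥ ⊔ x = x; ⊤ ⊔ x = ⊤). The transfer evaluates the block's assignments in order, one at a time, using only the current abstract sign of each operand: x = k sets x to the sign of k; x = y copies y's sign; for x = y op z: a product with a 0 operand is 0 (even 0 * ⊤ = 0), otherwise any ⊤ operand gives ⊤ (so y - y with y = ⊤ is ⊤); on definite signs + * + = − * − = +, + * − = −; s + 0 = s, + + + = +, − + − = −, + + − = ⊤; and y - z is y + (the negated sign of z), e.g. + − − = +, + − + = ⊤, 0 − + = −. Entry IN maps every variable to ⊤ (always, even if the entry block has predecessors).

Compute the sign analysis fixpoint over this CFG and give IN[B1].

Answer: {a: 0, b: ⊤, c: ⊤, d: ⊤, e: ⊤, f: ⊤}

Trace:
Fixpoint table:
  B0:  IN=(all ⊤)  OUT={a:0; rest ⊤}
  B1:  IN={a:0; rest ⊤}  OUT={a:0; rest ⊤}
  B2:  IN={a:0; rest ⊤}  OUT={a:0, f:0; rest ⊤}
  B3:  IN={a:0, f:0; rest ⊤}  OUT={f:0; rest ⊤}
  B4:  IN={f:0; rest ⊤}  OUT={b:+, d:0, f:0; rest ⊤}

Merge at B1: IN[B1] = OUT[B0] = {a: 0, b: ⊤, c: ⊤, d: ⊤, e: ⊤, f: ⊤}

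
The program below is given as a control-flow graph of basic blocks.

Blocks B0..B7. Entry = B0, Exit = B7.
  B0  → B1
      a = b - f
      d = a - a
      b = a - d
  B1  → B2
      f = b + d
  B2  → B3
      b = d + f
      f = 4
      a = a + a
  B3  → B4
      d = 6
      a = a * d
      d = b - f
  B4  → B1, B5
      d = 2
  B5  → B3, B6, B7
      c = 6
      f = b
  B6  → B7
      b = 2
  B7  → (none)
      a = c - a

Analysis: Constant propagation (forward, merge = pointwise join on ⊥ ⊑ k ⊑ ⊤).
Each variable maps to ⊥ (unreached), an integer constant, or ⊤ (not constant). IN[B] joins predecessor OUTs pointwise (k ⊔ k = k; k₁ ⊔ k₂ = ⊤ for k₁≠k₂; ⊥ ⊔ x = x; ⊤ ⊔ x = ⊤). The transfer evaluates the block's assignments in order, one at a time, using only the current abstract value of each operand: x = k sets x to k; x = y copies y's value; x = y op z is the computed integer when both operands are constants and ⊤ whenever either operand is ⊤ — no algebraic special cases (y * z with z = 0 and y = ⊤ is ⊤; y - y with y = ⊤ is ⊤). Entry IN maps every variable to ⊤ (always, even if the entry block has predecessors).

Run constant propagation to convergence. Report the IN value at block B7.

Converged values:
  B0:  IN=(all ⊤)  OUT=(all ⊤)
  B1:  IN=(all ⊤)  OUT=(all ⊤)
  B2:  IN=(all ⊤)  OUT={f:4; rest ⊤}
  B3:  IN=(all ⊤)  OUT=(all ⊤)
  B4:  IN=(all ⊤)  OUT={d:2; rest ⊤}
  B5:  IN={d:2; rest ⊤}  OUT={c:6, d:2; rest ⊤}
  B6:  IN={c:6, d:2; rest ⊤}  OUT={b:2, c:6, d:2; rest ⊤}
  B7:  IN={c:6, d:2; rest ⊤}  OUT={c:6, d:2; rest ⊤}

Merge at B7: IN[B7] = OUT[B5] ⊔ OUT[B6] = {a: ⊤, b: ⊤, c: 6, d: 2, e: ⊤, f: ⊤}

Answer: {a: ⊤, b: ⊤, c: 6, d: 2, e: ⊤, f: ⊤}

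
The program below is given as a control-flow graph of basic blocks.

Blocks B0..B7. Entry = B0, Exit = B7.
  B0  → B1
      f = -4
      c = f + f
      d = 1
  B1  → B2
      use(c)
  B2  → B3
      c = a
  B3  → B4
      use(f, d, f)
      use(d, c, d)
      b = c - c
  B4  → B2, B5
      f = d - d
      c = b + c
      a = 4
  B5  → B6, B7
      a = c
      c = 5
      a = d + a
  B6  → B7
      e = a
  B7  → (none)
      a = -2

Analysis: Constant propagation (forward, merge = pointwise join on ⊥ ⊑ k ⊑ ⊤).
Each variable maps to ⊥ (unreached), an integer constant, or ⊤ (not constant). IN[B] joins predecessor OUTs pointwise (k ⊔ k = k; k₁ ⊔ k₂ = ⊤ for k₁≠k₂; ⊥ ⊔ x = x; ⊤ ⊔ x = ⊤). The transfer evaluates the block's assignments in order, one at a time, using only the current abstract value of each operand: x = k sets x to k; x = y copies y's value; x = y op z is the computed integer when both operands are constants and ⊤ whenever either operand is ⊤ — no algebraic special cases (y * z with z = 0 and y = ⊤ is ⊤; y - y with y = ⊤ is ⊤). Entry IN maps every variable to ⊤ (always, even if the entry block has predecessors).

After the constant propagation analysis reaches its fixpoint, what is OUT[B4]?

Answer: {a: 4, b: ⊤, c: ⊤, d: 1, e: ⊤, f: 0}

Working:
Fixpoint table:
  B0: | IN=(all ⊤) | OUT={c:-8, d:1, f:-4; rest ⊤}
  B1: | IN={c:-8, d:1, f:-4; rest ⊤} | OUT={c:-8, d:1, f:-4; rest ⊤}
  B2: | IN={d:1; rest ⊤} | OUT={d:1; rest ⊤}
  B3: | IN={d:1; rest ⊤} | OUT={d:1; rest ⊤}
  B4: | IN={d:1; rest ⊤} | OUT={a:4, d:1, f:0; rest ⊤}
  B5: | IN={a:4, d:1, f:0; rest ⊤} | OUT={c:5, d:1, f:0; rest ⊤}
  B6: | IN={c:5, d:1, f:0; rest ⊤} | OUT={c:5, d:1, f:0; rest ⊤}
  B7: | IN={c:5, d:1, f:0; rest ⊤} | OUT={a:-2, c:5, d:1, f:0; rest ⊤}

Merge at B4: IN[B4] = OUT[B3] = {a: ⊤, b: ⊤, c: ⊤, d: 1, e: ⊤, f: ⊤}
Applying B4's transfer function to that IN value gives OUT[B4] (row B4 above).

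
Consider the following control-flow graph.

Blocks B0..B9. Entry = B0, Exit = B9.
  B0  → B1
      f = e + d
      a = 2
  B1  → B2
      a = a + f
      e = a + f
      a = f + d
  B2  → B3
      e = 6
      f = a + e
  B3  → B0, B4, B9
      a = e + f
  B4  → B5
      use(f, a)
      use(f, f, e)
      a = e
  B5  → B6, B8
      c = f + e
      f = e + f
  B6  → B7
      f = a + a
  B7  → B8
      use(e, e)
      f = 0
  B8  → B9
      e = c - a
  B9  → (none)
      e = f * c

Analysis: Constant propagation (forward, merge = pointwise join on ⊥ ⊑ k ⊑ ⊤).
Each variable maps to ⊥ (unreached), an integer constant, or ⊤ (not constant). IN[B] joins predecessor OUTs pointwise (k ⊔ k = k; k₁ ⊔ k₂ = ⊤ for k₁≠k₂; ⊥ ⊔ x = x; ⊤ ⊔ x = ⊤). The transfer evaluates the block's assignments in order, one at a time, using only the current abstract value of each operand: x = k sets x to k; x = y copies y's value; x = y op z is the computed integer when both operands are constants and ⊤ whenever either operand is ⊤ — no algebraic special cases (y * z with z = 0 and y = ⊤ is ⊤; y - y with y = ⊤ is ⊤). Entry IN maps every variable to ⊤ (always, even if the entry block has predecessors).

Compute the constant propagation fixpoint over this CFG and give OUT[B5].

Converged values:
  B0:   IN=(all ⊤)   OUT={a:2; rest ⊤}
  B1:   IN={a:2; rest ⊤}   OUT=(all ⊤)
  B2:   IN=(all ⊤)   OUT={e:6; rest ⊤}
  B3:   IN={e:6; rest ⊤}   OUT={e:6; rest ⊤}
  B4:   IN={e:6; rest ⊤}   OUT={a:6, e:6; rest ⊤}
  B5:   IN={a:6, e:6; rest ⊤}   OUT={a:6, e:6; rest ⊤}
  B6:   IN={a:6, e:6; rest ⊤}   OUT={a:6, e:6, f:12; rest ⊤}
  B7:   IN={a:6, e:6, f:12; rest ⊤}   OUT={a:6, e:6, f:0; rest ⊤}
  B8:   IN={a:6, e:6; rest ⊤}   OUT={a:6; rest ⊤}
  B9:   IN=(all ⊤)   OUT=(all ⊤)

Merge at B5: IN[B5] = OUT[B4] = {a: 6, b: ⊤, c: ⊤, d: ⊤, e: 6, f: ⊤}
Applying B5's transfer function to that IN value gives OUT[B5] (row B5 above).

Answer: {a: 6, b: ⊤, c: ⊤, d: ⊤, e: 6, f: ⊤}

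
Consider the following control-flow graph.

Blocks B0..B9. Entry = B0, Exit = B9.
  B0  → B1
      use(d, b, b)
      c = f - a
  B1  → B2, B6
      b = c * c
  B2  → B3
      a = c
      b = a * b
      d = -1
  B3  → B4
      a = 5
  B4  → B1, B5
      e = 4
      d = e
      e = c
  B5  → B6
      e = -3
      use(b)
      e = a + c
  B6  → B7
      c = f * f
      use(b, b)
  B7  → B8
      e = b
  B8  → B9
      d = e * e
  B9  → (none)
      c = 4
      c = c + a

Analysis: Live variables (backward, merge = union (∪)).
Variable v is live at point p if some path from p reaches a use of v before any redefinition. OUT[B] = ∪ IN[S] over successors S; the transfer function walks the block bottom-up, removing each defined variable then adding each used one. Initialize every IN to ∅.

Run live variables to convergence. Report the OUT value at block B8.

Answer: {a}

Derivation:
Fixpoint table:
  B0: | IN={a, b, d, f} | OUT={a, c, f}
  B1: | IN={a, c, f} | OUT={a, b, c, f}
  B2: | IN={b, c, f} | OUT={b, c, f}
  B3: | IN={b, c, f} | OUT={a, b, c, f}
  B4: | IN={a, b, c, f} | OUT={a, b, c, f}
  B5: | IN={a, b, c, f} | OUT={a, b, f}
  B6: | IN={a, b, f} | OUT={a, b}
  B7: | IN={a, b} | OUT={a, e}
  B8: | IN={a, e} | OUT={a}
  B9: | IN={a} | OUT={}

Merge at B8: OUT[B8] = IN[B9] = {a}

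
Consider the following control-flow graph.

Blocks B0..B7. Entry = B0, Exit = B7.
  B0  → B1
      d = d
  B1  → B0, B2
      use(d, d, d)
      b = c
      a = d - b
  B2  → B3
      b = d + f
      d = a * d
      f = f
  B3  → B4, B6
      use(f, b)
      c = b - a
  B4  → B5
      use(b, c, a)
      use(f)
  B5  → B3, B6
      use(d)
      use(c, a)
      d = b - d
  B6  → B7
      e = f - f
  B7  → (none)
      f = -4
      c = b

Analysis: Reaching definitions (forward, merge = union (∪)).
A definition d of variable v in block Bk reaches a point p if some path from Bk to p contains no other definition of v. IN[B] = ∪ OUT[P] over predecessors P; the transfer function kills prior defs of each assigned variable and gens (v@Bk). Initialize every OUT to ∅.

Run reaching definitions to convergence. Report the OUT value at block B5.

Answer: {a@B1, b@B2, c@B3, d@B5, f@B2}

Working:
Fixpoint table:
  B0:   IN={a@B1, b@B1, d@B0}   OUT={a@B1, b@B1, d@B0}
  B1:   IN={a@B1, b@B1, d@B0}   OUT={a@B1, b@B1, d@B0}
  B2:   IN={a@B1, b@B1, d@B0}   OUT={a@B1, b@B2, d@B2, f@B2}
  B3:   IN={a@B1, b@B2, c@B3, d@B2, d@B5, f@B2}   OUT={a@B1, b@B2, c@B3, d@B2, d@B5, f@B2}
  B4:   IN={a@B1, b@B2, c@B3, d@B2, d@B5, f@B2}   OUT={a@B1, b@B2, c@B3, d@B2, d@B5, f@B2}
  B5:   IN={a@B1, b@B2, c@B3, d@B2, d@B5, f@B2}   OUT={a@B1, b@B2, c@B3, d@B5, f@B2}
  B6:   IN={a@B1, b@B2, c@B3, d@B2, d@B5, f@B2}   OUT={a@B1, b@B2, c@B3, d@B2, d@B5, e@B6, f@B2}
  B7:   IN={a@B1, b@B2, c@B3, d@B2, d@B5, e@B6, f@B2}   OUT={a@B1, b@B2, c@B7, d@B2, d@B5, e@B6, f@B7}

Merge at B5: IN[B5] = OUT[B4] = {a@B1, b@B2, c@B3, d@B2, d@B5, f@B2}
Applying B5's transfer function to that IN value gives OUT[B5] (row B5 above).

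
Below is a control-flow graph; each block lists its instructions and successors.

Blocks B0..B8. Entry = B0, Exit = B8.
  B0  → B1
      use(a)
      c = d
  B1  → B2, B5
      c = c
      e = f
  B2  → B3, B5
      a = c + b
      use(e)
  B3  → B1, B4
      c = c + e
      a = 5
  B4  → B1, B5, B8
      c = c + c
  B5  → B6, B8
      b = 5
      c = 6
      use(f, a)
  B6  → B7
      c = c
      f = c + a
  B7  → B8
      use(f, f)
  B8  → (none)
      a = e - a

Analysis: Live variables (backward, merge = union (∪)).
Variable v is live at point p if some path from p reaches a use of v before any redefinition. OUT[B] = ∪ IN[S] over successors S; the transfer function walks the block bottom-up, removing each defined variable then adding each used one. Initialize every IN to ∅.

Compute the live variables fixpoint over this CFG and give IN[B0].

Answer: {a, b, d, f}

Trace:
Converged values:
  B0:   IN={a, b, d, f}   OUT={a, b, c, f}
  B1:   IN={a, b, c, f}   OUT={a, b, c, e, f}
  B2:   IN={b, c, e, f}   OUT={a, b, c, e, f}
  B3:   IN={b, c, e, f}   OUT={a, b, c, e, f}
  B4:   IN={a, b, c, e, f}   OUT={a, b, c, e, f}
  B5:   IN={a, e, f}   OUT={a, c, e}
  B6:   IN={a, c, e}   OUT={a, e, f}
  B7:   IN={a, e, f}   OUT={a, e}
  B8:   IN={a, e}   OUT={}

Merge at B0: OUT[B0] = IN[B1] = {a, b, c, f}
Applying B0's transfer function to that OUT value gives IN[B0] (row B0 above).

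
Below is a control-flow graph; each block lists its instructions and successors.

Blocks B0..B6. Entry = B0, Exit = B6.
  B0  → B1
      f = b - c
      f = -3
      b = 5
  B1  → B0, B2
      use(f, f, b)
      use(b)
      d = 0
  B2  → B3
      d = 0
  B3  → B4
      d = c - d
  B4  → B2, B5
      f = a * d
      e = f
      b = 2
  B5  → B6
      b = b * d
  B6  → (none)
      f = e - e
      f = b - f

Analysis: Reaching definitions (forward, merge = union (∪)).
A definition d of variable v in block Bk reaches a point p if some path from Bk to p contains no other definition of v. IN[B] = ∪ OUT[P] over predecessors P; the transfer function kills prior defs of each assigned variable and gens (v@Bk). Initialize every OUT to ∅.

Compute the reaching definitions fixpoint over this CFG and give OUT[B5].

Answer: {b@B5, d@B3, e@B4, f@B4}

Derivation:
Converged values:
  B0: | IN={b@B0, d@B1, f@B0} | OUT={b@B0, d@B1, f@B0}
  B1: | IN={b@B0, d@B1, f@B0} | OUT={b@B0, d@B1, f@B0}
  B2: | IN={b@B0, b@B4, d@B1, d@B3, e@B4, f@B0, f@B4} | OUT={b@B0, b@B4, d@B2, e@B4, f@B0, f@B4}
  B3: | IN={b@B0, b@B4, d@B2, e@B4, f@B0, f@B4} | OUT={b@B0, b@B4, d@B3, e@B4, f@B0, f@B4}
  B4: | IN={b@B0, b@B4, d@B3, e@B4, f@B0, f@B4} | OUT={b@B4, d@B3, e@B4, f@B4}
  B5: | IN={b@B4, d@B3, e@B4, f@B4} | OUT={b@B5, d@B3, e@B4, f@B4}
  B6: | IN={b@B5, d@B3, e@B4, f@B4} | OUT={b@B5, d@B3, e@B4, f@B6}

Merge at B5: IN[B5] = OUT[B4] = {b@B4, d@B3, e@B4, f@B4}
Applying B5's transfer function to that IN value gives OUT[B5] (row B5 above).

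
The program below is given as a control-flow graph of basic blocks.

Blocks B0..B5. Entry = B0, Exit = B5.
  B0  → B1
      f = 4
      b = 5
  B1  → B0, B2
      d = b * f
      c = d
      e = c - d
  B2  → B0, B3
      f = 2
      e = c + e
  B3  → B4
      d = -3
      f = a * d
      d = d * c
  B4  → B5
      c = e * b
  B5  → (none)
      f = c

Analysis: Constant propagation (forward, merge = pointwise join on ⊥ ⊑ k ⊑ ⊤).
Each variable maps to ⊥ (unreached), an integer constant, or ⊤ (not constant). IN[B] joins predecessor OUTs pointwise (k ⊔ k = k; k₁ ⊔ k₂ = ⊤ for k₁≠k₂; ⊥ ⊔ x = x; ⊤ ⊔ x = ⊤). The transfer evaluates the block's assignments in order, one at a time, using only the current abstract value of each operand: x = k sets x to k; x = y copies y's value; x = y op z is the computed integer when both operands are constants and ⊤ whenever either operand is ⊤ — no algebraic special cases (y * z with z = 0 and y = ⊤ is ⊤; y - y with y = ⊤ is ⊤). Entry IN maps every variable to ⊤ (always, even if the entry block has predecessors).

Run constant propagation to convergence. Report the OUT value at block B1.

Answer: {a: ⊤, b: 5, c: 20, d: 20, e: 0, f: 4}

Working:
Converged values:
  B0:  IN=(all ⊤)  OUT={b:5, f:4; rest ⊤}
  B1:  IN={b:5, f:4; rest ⊤}  OUT={b:5, c:20, d:20, e:0, f:4; rest ⊤}
  B2:  IN={b:5, c:20, d:20, e:0, f:4; rest ⊤}  OUT={b:5, c:20, d:20, e:20, f:2; rest ⊤}
  B3:  IN={b:5, c:20, d:20, e:20, f:2; rest ⊤}  OUT={b:5, c:20, d:-60, e:20; rest ⊤}
  B4:  IN={b:5, c:20, d:-60, e:20; rest ⊤}  OUT={b:5, c:100, d:-60, e:20; rest ⊤}
  B5:  IN={b:5, c:100, d:-60, e:20; rest ⊤}  OUT={b:5, c:100, d:-60, e:20, f:100; rest ⊤}

Merge at B1: IN[B1] = OUT[B0] = {a: ⊤, b: 5, c: ⊤, d: ⊤, e: ⊤, f: 4}
Applying B1's transfer function to that IN value gives OUT[B1] (row B1 above).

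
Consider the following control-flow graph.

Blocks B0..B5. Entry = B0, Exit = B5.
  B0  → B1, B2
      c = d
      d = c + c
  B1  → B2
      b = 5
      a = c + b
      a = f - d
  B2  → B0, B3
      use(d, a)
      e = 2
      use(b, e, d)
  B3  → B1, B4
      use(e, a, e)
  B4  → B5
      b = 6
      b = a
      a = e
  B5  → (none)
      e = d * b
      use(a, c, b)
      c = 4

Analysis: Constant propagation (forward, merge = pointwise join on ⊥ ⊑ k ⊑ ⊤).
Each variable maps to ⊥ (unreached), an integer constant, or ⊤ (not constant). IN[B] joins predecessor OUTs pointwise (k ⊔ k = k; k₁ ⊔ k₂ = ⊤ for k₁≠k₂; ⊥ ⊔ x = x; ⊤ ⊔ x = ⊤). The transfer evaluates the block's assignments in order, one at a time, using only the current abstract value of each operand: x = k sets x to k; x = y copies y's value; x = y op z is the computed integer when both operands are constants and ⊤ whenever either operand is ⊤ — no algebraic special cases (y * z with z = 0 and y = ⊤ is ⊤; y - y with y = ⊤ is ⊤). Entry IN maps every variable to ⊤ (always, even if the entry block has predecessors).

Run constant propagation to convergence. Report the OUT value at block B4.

Answer: {a: 2, b: ⊤, c: ⊤, d: ⊤, e: 2, f: ⊤}

Trace:
Converged values:
  B0:   IN=(all ⊤)   OUT=(all ⊤)
  B1:   IN=(all ⊤)   OUT={b:5; rest ⊤}
  B2:   IN=(all ⊤)   OUT={e:2; rest ⊤}
  B3:   IN={e:2; rest ⊤}   OUT={e:2; rest ⊤}
  B4:   IN={e:2; rest ⊤}   OUT={a:2, e:2; rest ⊤}
  B5:   IN={a:2, e:2; rest ⊤}   OUT={a:2, c:4; rest ⊤}

Merge at B4: IN[B4] = OUT[B3] = {a: ⊤, b: ⊤, c: ⊤, d: ⊤, e: 2, f: ⊤}
Applying B4's transfer function to that IN value gives OUT[B4] (row B4 above).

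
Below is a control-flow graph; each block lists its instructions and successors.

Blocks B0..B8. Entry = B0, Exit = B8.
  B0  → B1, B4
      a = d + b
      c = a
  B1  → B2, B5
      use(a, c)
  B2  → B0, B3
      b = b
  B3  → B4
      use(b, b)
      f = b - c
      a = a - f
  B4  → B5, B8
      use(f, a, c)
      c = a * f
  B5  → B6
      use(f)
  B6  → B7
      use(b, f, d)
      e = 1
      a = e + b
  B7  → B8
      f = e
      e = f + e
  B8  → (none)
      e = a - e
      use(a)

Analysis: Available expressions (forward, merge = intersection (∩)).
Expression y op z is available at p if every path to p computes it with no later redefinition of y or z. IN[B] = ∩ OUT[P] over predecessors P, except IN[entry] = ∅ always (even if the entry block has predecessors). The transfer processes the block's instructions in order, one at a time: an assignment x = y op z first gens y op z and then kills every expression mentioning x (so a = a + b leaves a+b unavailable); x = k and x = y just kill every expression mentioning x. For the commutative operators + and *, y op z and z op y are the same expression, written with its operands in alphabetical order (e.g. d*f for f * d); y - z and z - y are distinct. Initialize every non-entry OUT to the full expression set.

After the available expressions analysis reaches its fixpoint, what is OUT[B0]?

Answer: {b+d}

Trace:
Converged values:
  B0:   IN={}   OUT={b+d}
  B1:   IN={b+d}   OUT={b+d}
  B2:   IN={b+d}   OUT={}
  B3:   IN={}   OUT={b-c}
  B4:   IN={}   OUT={a*f}
  B5:   IN={}   OUT={}
  B6:   IN={}   OUT={b+e}
  B7:   IN={b+e}   OUT={}
  B8:   IN={}   OUT={}

Merge at B0 (entry node, so the boundary value {} is joined with the incoming edge(s)): IN[B0] = {} ∩ OUT[B2] = {}
Applying B0's transfer function to that IN value gives OUT[B0] (row B0 above).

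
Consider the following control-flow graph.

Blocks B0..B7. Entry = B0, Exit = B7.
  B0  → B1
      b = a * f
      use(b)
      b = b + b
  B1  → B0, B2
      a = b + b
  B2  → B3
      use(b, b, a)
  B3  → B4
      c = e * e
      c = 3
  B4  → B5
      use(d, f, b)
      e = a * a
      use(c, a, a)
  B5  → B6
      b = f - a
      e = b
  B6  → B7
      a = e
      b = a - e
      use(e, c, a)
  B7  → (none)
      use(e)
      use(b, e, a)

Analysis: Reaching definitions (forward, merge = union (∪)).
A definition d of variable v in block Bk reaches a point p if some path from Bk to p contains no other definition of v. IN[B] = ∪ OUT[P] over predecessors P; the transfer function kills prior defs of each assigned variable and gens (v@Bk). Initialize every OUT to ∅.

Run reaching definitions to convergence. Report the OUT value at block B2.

Answer: {a@B1, b@B0}

Working:
Converged values:
  B0: | IN={a@B1, b@B0} | OUT={a@B1, b@B0}
  B1: | IN={a@B1, b@B0} | OUT={a@B1, b@B0}
  B2: | IN={a@B1, b@B0} | OUT={a@B1, b@B0}
  B3: | IN={a@B1, b@B0} | OUT={a@B1, b@B0, c@B3}
  B4: | IN={a@B1, b@B0, c@B3} | OUT={a@B1, b@B0, c@B3, e@B4}
  B5: | IN={a@B1, b@B0, c@B3, e@B4} | OUT={a@B1, b@B5, c@B3, e@B5}
  B6: | IN={a@B1, b@B5, c@B3, e@B5} | OUT={a@B6, b@B6, c@B3, e@B5}
  B7: | IN={a@B6, b@B6, c@B3, e@B5} | OUT={a@B6, b@B6, c@B3, e@B5}

Merge at B2: IN[B2] = OUT[B1] = {a@B1, b@B0}
Applying B2's transfer function to that IN value gives OUT[B2] (row B2 above).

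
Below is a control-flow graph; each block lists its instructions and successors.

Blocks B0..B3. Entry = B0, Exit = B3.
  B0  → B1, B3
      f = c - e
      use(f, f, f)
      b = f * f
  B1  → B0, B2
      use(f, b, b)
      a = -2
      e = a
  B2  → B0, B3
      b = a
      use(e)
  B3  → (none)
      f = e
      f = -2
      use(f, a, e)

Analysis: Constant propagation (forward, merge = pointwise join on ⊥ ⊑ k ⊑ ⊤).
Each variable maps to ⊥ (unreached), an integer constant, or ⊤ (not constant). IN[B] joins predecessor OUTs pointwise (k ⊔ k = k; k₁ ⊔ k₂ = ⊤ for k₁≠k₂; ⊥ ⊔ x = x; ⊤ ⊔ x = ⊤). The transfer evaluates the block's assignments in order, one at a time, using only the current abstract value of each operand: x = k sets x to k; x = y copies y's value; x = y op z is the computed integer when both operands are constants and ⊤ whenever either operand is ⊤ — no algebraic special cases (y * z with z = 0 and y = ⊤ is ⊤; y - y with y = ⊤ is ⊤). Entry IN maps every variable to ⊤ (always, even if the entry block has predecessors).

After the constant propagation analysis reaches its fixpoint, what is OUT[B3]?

Fixpoint table:
  B0: | IN=(all ⊤) | OUT=(all ⊤)
  B1: | IN=(all ⊤) | OUT={a:-2, e:-2; rest ⊤}
  B2: | IN={a:-2, e:-2; rest ⊤} | OUT={a:-2, b:-2, e:-2; rest ⊤}
  B3: | IN=(all ⊤) | OUT={f:-2; rest ⊤}

Merge at B3: IN[B3] = OUT[B0] ⊔ OUT[B2] = {a: ⊤, b: ⊤, c: ⊤, d: ⊤, e: ⊤, f: ⊤}
Applying B3's transfer function to that IN value gives OUT[B3] (row B3 above).

Answer: {a: ⊤, b: ⊤, c: ⊤, d: ⊤, e: ⊤, f: -2}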